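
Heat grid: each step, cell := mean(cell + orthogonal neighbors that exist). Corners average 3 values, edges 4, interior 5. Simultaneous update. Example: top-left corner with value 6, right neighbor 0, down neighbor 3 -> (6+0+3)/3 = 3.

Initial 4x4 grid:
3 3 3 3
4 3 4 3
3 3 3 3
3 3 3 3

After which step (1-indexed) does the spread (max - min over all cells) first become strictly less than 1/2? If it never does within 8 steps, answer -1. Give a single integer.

Step 1: max=17/5, min=3, spread=2/5
  -> spread < 1/2 first at step 1
Step 2: max=397/120, min=3, spread=37/120
Step 3: max=7019/2160, min=1213/400, spread=293/1350
Step 4: max=138859/43200, min=21991/7200, spread=6913/43200
Step 5: max=1248967/388800, min=123001/40000, spread=333733/2430000
Step 6: max=186353009/58320000, min=19982383/6480000, spread=3255781/29160000
Step 7: max=5580711299/1749600000, min=601776733/194400000, spread=82360351/874800000
Step 8: max=166929022841/52488000000, min=18086651911/5832000000, spread=2074577821/26244000000

Answer: 1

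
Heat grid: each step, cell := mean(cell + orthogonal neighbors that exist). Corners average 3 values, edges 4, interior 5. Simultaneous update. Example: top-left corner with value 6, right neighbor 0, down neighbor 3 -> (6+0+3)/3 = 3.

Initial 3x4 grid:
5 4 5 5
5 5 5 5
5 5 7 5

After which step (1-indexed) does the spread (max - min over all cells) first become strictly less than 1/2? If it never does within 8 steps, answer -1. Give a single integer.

Step 1: max=17/3, min=14/3, spread=1
Step 2: max=331/60, min=569/120, spread=31/40
Step 3: max=2911/540, min=5189/1080, spread=211/360
Step 4: max=42809/8100, min=158651/32400, spread=839/2160
  -> spread < 1/2 first at step 4
Step 5: max=5107667/972000, min=4785887/972000, spread=5363/16200
Step 6: max=37971821/7290000, min=144847859/29160000, spread=93859/388800
Step 7: max=2268123139/437400000, min=8729838331/1749600000, spread=4568723/23328000
Step 8: max=270951295627/52488000000, min=526176124379/104976000000, spread=8387449/55987200

Answer: 4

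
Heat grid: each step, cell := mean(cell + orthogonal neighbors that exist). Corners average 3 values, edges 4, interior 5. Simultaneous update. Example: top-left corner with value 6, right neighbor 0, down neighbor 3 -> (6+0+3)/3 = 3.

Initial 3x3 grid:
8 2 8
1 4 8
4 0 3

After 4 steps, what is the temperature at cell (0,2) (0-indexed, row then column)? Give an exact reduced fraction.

Step 1: cell (0,2) = 6
Step 2: cell (0,2) = 23/4
Step 3: cell (0,2) = 715/144
Step 4: cell (0,2) = 8285/1728
Full grid after step 4:
  21593/5184 76181/17280 8285/1728
  125627/34560 19643/4800 149497/34560
  2185/648 121817/34560 10339/2592

Answer: 8285/1728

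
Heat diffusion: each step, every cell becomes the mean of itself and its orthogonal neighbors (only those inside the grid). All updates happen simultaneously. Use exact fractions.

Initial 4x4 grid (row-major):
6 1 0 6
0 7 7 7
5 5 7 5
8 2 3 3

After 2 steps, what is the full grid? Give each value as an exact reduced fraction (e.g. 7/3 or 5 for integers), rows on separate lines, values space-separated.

After step 1:
  7/3 7/2 7/2 13/3
  9/2 4 28/5 25/4
  9/2 26/5 27/5 11/2
  5 9/2 15/4 11/3
After step 2:
  31/9 10/3 127/30 169/36
  23/6 114/25 99/20 1301/240
  24/5 118/25 509/100 1249/240
  14/3 369/80 1039/240 155/36

Answer: 31/9 10/3 127/30 169/36
23/6 114/25 99/20 1301/240
24/5 118/25 509/100 1249/240
14/3 369/80 1039/240 155/36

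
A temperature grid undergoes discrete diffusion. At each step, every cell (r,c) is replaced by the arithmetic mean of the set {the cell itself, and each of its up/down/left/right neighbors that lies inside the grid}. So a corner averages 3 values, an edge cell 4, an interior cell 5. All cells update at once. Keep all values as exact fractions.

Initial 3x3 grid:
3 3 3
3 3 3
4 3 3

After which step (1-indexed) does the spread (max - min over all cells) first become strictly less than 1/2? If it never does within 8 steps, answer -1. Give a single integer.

Answer: 1

Derivation:
Step 1: max=10/3, min=3, spread=1/3
  -> spread < 1/2 first at step 1
Step 2: max=59/18, min=3, spread=5/18
Step 3: max=689/216, min=3, spread=41/216
Step 4: max=41011/12960, min=1091/360, spread=347/2592
Step 5: max=2439737/777600, min=10957/3600, spread=2921/31104
Step 6: max=145796539/46656000, min=1321483/432000, spread=24611/373248
Step 7: max=8716802033/2799360000, min=29816741/9720000, spread=207329/4478976
Step 8: max=521914752451/167961600000, min=1594001599/518400000, spread=1746635/53747712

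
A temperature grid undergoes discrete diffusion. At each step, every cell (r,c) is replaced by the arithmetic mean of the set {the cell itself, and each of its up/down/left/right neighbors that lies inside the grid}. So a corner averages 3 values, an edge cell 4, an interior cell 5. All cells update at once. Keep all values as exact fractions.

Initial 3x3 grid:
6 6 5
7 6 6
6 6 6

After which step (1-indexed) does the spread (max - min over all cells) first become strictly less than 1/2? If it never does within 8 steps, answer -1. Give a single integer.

Step 1: max=19/3, min=17/3, spread=2/3
Step 2: max=1507/240, min=103/18, spread=401/720
Step 3: max=13397/2160, min=6341/1080, spread=143/432
  -> spread < 1/2 first at step 3
Step 4: max=795079/129600, min=382477/64800, spread=1205/5184
Step 5: max=47546813/7776000, min=23138969/3888000, spread=10151/62208
Step 6: max=2839222111/466560000, min=1392886993/233280000, spread=85517/746496
Step 7: max=169955356517/27993600000, min=83852004821/13996800000, spread=720431/8957952
Step 8: max=10175293489399/1679616000000, min=5040230955637/839808000000, spread=6069221/107495424

Answer: 3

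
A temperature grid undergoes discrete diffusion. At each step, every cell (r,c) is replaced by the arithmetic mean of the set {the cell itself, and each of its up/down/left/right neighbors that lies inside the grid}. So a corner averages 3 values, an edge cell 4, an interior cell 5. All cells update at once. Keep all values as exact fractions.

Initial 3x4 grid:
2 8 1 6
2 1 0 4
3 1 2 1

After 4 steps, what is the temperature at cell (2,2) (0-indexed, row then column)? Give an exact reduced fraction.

Step 1: cell (2,2) = 1
Step 2: cell (2,2) = 401/240
Step 3: cell (2,2) = 2803/1440
Step 4: cell (2,2) = 89269/43200
Full grid after step 4:
  791/288 1619/576 120869/43200 73999/25920
  1783/720 14311/6000 58969/24000 144107/57600
  1843/864 401/192 89269/43200 57179/25920

Answer: 89269/43200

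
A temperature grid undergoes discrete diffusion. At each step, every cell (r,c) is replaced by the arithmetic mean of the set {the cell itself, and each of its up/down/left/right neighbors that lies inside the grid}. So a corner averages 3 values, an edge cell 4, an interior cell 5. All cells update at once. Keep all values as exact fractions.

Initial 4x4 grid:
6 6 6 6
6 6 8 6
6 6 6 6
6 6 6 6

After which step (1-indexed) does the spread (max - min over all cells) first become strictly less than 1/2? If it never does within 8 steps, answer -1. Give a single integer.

Step 1: max=13/2, min=6, spread=1/2
Step 2: max=161/25, min=6, spread=11/25
  -> spread < 1/2 first at step 2
Step 3: max=7567/1200, min=6, spread=367/1200
Step 4: max=33971/5400, min=1813/300, spread=1337/5400
Step 5: max=1013669/162000, min=54469/9000, spread=33227/162000
Step 6: max=30374327/4860000, min=328049/54000, spread=849917/4860000
Step 7: max=908514347/145800000, min=4928533/810000, spread=21378407/145800000
Step 8: max=27210462371/4374000000, min=1481688343/243000000, spread=540072197/4374000000

Answer: 2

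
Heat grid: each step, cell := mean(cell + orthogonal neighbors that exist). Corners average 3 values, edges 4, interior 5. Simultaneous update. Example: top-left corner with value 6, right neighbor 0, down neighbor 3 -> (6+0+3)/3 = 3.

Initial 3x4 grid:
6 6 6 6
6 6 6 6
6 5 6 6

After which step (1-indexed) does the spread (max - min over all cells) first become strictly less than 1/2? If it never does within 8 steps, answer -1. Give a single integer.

Step 1: max=6, min=17/3, spread=1/3
  -> spread < 1/2 first at step 1
Step 2: max=6, min=689/120, spread=31/120
Step 3: max=6, min=6269/1080, spread=211/1080
Step 4: max=10753/1800, min=631103/108000, spread=14077/108000
Step 5: max=644317/108000, min=5691593/972000, spread=5363/48600
Step 6: max=357131/60000, min=171219191/29160000, spread=93859/1166400
Step 7: max=577863533/97200000, min=10287325519/1749600000, spread=4568723/69984000
Step 8: max=17314381111/2916000000, min=618075564371/104976000000, spread=8387449/167961600

Answer: 1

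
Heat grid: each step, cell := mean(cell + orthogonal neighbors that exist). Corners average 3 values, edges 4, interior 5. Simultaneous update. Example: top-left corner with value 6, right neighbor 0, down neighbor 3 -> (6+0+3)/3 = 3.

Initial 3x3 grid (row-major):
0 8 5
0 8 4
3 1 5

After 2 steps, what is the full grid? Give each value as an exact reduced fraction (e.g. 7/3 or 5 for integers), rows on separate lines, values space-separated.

After step 1:
  8/3 21/4 17/3
  11/4 21/5 11/2
  4/3 17/4 10/3
After step 2:
  32/9 1067/240 197/36
  219/80 439/100 187/40
  25/9 787/240 157/36

Answer: 32/9 1067/240 197/36
219/80 439/100 187/40
25/9 787/240 157/36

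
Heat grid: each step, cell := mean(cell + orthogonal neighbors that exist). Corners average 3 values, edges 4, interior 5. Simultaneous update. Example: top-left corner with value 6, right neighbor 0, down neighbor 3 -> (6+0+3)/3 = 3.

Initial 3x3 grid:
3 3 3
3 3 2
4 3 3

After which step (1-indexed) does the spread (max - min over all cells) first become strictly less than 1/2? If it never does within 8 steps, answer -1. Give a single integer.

Answer: 3

Derivation:
Step 1: max=10/3, min=8/3, spread=2/3
Step 2: max=59/18, min=653/240, spread=401/720
Step 3: max=3379/1080, min=6043/2160, spread=143/432
  -> spread < 1/2 first at step 3
Step 4: max=200723/64800, min=371321/129600, spread=1205/5184
Step 5: max=11853031/3888000, min=22437187/7776000, spread=10151/62208
Step 6: max=706633007/233280000, min=1359817889/466560000, spread=85517/746496
Step 7: max=42119195179/13996800000, min=81987043483/27993600000, spread=720431/8957952
Step 8: max=2518041044363/839808000000, min=4941250510601/1679616000000, spread=6069221/107495424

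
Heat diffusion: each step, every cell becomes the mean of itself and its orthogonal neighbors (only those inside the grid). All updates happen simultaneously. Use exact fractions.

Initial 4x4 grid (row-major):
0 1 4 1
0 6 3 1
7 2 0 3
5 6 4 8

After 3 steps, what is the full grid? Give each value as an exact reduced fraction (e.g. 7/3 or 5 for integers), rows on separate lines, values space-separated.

After step 1:
  1/3 11/4 9/4 2
  13/4 12/5 14/5 2
  7/2 21/5 12/5 3
  6 17/4 9/2 5
After step 2:
  19/9 29/15 49/20 25/12
  569/240 77/25 237/100 49/20
  339/80 67/20 169/50 31/10
  55/12 379/80 323/80 25/6
After step 3:
  4619/2160 8617/3600 2651/1200 419/180
  21239/7200 629/240 1373/500 3001/1200
  349/96 3757/1000 1299/400 3929/1200
  1627/360 401/96 9793/2400 2713/720

Answer: 4619/2160 8617/3600 2651/1200 419/180
21239/7200 629/240 1373/500 3001/1200
349/96 3757/1000 1299/400 3929/1200
1627/360 401/96 9793/2400 2713/720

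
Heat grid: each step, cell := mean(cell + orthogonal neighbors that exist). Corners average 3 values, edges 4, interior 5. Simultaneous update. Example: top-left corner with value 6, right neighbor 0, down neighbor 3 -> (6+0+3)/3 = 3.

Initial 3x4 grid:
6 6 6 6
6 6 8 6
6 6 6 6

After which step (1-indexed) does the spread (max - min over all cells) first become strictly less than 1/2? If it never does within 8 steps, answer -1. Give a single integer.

Step 1: max=13/2, min=6, spread=1/2
Step 2: max=323/50, min=6, spread=23/50
  -> spread < 1/2 first at step 2
Step 3: max=15211/2400, min=1213/200, spread=131/480
Step 4: max=136151/21600, min=21991/3600, spread=841/4320
Step 5: max=54382051/8640000, min=4413373/720000, spread=56863/345600
Step 6: max=488094341/77760000, min=39869543/6480000, spread=386393/3110400
Step 7: max=195017723131/31104000000, min=15972358813/2592000000, spread=26795339/248832000
Step 8: max=11681255714129/1866240000000, min=960206149667/155520000000, spread=254051069/2985984000

Answer: 2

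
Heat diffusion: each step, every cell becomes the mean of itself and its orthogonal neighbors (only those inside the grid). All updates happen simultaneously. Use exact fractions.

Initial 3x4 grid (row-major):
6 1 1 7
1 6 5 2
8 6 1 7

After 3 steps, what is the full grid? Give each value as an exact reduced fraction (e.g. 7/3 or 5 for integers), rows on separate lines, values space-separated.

Answer: 8173/2160 13199/3600 13309/3600 1597/432
62321/14400 24559/6000 23239/6000 58541/14400
3371/720 1811/400 15559/3600 1765/432

Derivation:
After step 1:
  8/3 7/2 7/2 10/3
  21/4 19/5 3 21/4
  5 21/4 19/4 10/3
After step 2:
  137/36 101/30 10/3 145/36
  1003/240 104/25 203/50 179/48
  31/6 47/10 49/12 40/9
After step 3:
  8173/2160 13199/3600 13309/3600 1597/432
  62321/14400 24559/6000 23239/6000 58541/14400
  3371/720 1811/400 15559/3600 1765/432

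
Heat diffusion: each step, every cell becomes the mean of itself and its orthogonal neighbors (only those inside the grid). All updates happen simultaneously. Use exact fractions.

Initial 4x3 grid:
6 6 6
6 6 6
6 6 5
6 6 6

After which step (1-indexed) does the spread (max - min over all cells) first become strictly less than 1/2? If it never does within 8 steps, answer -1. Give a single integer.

Answer: 1

Derivation:
Step 1: max=6, min=17/3, spread=1/3
  -> spread < 1/2 first at step 1
Step 2: max=6, min=689/120, spread=31/120
Step 3: max=6, min=6269/1080, spread=211/1080
Step 4: max=10753/1800, min=631103/108000, spread=14077/108000
Step 5: max=644317/108000, min=5691593/972000, spread=5363/48600
Step 6: max=357131/60000, min=171219191/29160000, spread=93859/1166400
Step 7: max=577863533/97200000, min=10287325519/1749600000, spread=4568723/69984000
Step 8: max=17314381111/2916000000, min=618075564371/104976000000, spread=8387449/167961600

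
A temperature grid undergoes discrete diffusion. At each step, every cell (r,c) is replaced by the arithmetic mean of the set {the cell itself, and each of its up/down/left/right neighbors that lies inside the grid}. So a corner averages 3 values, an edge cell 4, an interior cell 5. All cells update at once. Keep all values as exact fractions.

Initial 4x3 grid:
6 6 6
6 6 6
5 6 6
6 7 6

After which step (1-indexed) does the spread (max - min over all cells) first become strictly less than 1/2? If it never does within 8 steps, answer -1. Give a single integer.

Step 1: max=19/3, min=23/4, spread=7/12
Step 2: max=223/36, min=47/8, spread=23/72
  -> spread < 1/2 first at step 2
Step 3: max=2653/432, min=1417/240, spread=32/135
Step 4: max=31615/5184, min=12817/2160, spread=4271/25920
Step 5: max=9443713/1555200, min=385207/64800, spread=39749/311040
Step 6: max=564947147/93312000, min=11573959/1944000, spread=1879423/18662400
Step 7: max=33825523393/5598720000, min=347724883/58320000, spread=3551477/44789760
Step 8: max=2026446325187/335923200000, min=41776781869/6998400000, spread=846431819/13436928000

Answer: 2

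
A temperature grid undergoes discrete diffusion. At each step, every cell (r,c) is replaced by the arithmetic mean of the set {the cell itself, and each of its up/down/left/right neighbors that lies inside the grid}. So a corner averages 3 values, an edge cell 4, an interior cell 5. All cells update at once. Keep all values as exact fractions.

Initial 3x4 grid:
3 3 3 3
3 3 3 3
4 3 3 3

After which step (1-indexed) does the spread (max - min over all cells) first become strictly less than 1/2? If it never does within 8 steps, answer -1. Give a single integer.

Step 1: max=10/3, min=3, spread=1/3
  -> spread < 1/2 first at step 1
Step 2: max=59/18, min=3, spread=5/18
Step 3: max=689/216, min=3, spread=41/216
Step 4: max=81977/25920, min=3, spread=4217/25920
Step 5: max=4874749/1555200, min=21679/7200, spread=38417/311040
Step 6: max=291136211/93312000, min=434597/144000, spread=1903471/18662400
Step 7: max=17397149089/5598720000, min=13075759/4320000, spread=18038617/223948800
Step 8: max=1041037782851/335923200000, min=1179326759/388800000, spread=883978523/13436928000

Answer: 1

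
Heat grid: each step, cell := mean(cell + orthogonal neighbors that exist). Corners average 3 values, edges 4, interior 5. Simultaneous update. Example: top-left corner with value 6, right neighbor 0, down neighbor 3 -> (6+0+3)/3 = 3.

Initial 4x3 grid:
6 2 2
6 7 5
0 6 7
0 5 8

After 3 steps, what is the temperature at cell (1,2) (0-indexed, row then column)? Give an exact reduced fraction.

Step 1: cell (1,2) = 21/4
Step 2: cell (1,2) = 399/80
Step 3: cell (1,2) = 11939/2400
Full grid after step 3:
  2383/540 64409/14400 403/90
  31417/7200 28141/6000 11939/2400
  28867/7200 28511/6000 39067/7200
  811/216 66679/14400 1177/216

Answer: 11939/2400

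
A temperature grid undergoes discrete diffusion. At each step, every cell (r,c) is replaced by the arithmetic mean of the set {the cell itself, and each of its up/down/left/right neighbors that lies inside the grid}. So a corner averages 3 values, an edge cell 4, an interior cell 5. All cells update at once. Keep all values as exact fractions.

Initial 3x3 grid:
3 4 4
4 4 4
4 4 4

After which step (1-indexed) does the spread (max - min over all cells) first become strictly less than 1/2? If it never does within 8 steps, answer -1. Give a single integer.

Answer: 1

Derivation:
Step 1: max=4, min=11/3, spread=1/3
  -> spread < 1/2 first at step 1
Step 2: max=4, min=67/18, spread=5/18
Step 3: max=4, min=823/216, spread=41/216
Step 4: max=1429/360, min=49709/12960, spread=347/2592
Step 5: max=14243/3600, min=3003463/777600, spread=2921/31104
Step 6: max=1702517/432000, min=180795461/46656000, spread=24611/373248
Step 7: max=38223259/9720000, min=10878717967/2799360000, spread=207329/4478976
Step 8: max=2034798401/518400000, min=653816447549/167961600000, spread=1746635/53747712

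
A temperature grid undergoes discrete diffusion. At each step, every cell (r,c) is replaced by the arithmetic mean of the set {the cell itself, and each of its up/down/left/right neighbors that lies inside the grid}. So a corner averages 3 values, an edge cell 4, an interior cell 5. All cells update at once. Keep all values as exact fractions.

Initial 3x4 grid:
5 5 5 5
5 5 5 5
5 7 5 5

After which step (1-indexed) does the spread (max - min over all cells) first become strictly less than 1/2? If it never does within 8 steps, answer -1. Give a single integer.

Answer: 3

Derivation:
Step 1: max=17/3, min=5, spread=2/3
Step 2: max=331/60, min=5, spread=31/60
Step 3: max=2911/540, min=5, spread=211/540
  -> spread < 1/2 first at step 3
Step 4: max=286897/54000, min=4547/900, spread=14077/54000
Step 5: max=2570407/486000, min=273683/54000, spread=5363/24300
Step 6: max=76640809/14580000, min=152869/30000, spread=93859/583200
Step 7: max=4584274481/874800000, min=248336467/48600000, spread=4568723/34992000
Step 8: max=274220435629/52488000000, min=7471618889/1458000000, spread=8387449/83980800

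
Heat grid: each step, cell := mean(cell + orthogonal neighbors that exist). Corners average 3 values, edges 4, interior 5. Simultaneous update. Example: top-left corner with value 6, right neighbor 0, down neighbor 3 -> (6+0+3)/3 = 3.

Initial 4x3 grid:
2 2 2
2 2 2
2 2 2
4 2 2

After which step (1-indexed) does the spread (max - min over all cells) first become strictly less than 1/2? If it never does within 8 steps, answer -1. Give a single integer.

Step 1: max=8/3, min=2, spread=2/3
Step 2: max=23/9, min=2, spread=5/9
Step 3: max=257/108, min=2, spread=41/108
  -> spread < 1/2 first at step 3
Step 4: max=30137/12960, min=2, spread=4217/12960
Step 5: max=1764349/777600, min=7279/3600, spread=38417/155520
Step 6: max=104512211/46656000, min=146597/72000, spread=1903471/9331200
Step 7: max=6199709089/2799360000, min=4435759/2160000, spread=18038617/111974400
Step 8: max=369191382851/167961600000, min=401726759/194400000, spread=883978523/6718464000

Answer: 3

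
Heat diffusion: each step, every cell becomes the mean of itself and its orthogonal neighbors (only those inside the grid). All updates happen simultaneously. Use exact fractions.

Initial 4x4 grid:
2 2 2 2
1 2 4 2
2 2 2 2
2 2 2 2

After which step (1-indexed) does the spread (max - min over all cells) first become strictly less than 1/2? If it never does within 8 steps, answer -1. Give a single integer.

Answer: 3

Derivation:
Step 1: max=5/2, min=5/3, spread=5/6
Step 2: max=12/5, min=65/36, spread=107/180
Step 3: max=551/240, min=6833/3600, spread=179/450
  -> spread < 1/2 first at step 3
Step 4: max=491/216, min=14021/7200, spread=7037/21600
Step 5: max=361877/162000, min=127867/64800, spread=84419/324000
Step 6: max=1077311/486000, min=12915983/6480000, spread=4344491/19440000
Step 7: max=319781987/145800000, min=117043519/58320000, spread=54346379/291600000
Step 8: max=95255843/43740000, min=17678201591/8748000000, spread=1372967009/8748000000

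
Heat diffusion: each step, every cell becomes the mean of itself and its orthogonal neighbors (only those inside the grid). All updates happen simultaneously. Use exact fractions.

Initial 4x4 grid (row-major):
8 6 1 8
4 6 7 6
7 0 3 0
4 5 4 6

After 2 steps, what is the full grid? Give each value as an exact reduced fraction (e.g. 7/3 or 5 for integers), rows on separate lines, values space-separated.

After step 1:
  6 21/4 11/2 5
  25/4 23/5 23/5 21/4
  15/4 21/5 14/5 15/4
  16/3 13/4 9/2 10/3
After step 2:
  35/6 427/80 407/80 21/4
  103/20 249/50 91/20 93/20
  293/60 93/25 397/100 227/60
  37/9 1037/240 833/240 139/36

Answer: 35/6 427/80 407/80 21/4
103/20 249/50 91/20 93/20
293/60 93/25 397/100 227/60
37/9 1037/240 833/240 139/36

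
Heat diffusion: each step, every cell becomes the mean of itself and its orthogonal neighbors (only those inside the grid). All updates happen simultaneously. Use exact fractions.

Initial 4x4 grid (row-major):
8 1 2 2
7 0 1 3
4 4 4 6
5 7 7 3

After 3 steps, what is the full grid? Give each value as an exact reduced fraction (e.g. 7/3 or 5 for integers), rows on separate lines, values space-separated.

After step 1:
  16/3 11/4 3/2 7/3
  19/4 13/5 2 3
  5 19/5 22/5 4
  16/3 23/4 21/4 16/3
After step 2:
  77/18 731/240 103/48 41/18
  1061/240 159/50 27/10 17/6
  1133/240 431/100 389/100 251/60
  193/36 151/30 311/60 175/36
After step 3:
  1057/270 22769/7200 3661/1440 1045/432
  29879/7200 5297/1500 17699/6000 2159/720
  33863/7200 25361/6000 304/75 14191/3600
  10883/2160 17899/3600 17071/3600 2561/540

Answer: 1057/270 22769/7200 3661/1440 1045/432
29879/7200 5297/1500 17699/6000 2159/720
33863/7200 25361/6000 304/75 14191/3600
10883/2160 17899/3600 17071/3600 2561/540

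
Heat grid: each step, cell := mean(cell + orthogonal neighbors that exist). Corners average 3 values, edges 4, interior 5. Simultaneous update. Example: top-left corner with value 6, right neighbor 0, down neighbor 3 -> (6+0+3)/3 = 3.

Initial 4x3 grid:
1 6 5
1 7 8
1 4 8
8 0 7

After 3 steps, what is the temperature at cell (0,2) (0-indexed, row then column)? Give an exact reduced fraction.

Step 1: cell (0,2) = 19/3
Step 2: cell (0,2) = 217/36
Step 3: cell (0,2) = 6151/1080
Full grid after step 3:
  8287/2160 22513/4800 6151/1080
  13241/3600 4811/1000 40907/7200
  287/75 4531/1000 13409/2400
  179/48 7311/1600 41/8

Answer: 6151/1080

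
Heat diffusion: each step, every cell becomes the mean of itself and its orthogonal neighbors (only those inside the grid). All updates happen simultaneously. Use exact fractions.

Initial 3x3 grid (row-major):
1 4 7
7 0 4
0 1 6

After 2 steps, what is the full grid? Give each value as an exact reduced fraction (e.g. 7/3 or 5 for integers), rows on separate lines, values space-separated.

Answer: 3 19/5 49/12
89/30 71/25 967/240
77/36 677/240 29/9

Derivation:
After step 1:
  4 3 5
  2 16/5 17/4
  8/3 7/4 11/3
After step 2:
  3 19/5 49/12
  89/30 71/25 967/240
  77/36 677/240 29/9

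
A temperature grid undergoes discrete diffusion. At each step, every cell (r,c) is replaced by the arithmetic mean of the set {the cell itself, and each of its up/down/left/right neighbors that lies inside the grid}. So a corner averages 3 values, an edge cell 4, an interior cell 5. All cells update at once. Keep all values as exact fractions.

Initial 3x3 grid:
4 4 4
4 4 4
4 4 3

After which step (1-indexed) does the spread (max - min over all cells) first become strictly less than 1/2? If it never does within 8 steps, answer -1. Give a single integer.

Answer: 1

Derivation:
Step 1: max=4, min=11/3, spread=1/3
  -> spread < 1/2 first at step 1
Step 2: max=4, min=67/18, spread=5/18
Step 3: max=4, min=823/216, spread=41/216
Step 4: max=1429/360, min=49709/12960, spread=347/2592
Step 5: max=14243/3600, min=3003463/777600, spread=2921/31104
Step 6: max=1702517/432000, min=180795461/46656000, spread=24611/373248
Step 7: max=38223259/9720000, min=10878717967/2799360000, spread=207329/4478976
Step 8: max=2034798401/518400000, min=653816447549/167961600000, spread=1746635/53747712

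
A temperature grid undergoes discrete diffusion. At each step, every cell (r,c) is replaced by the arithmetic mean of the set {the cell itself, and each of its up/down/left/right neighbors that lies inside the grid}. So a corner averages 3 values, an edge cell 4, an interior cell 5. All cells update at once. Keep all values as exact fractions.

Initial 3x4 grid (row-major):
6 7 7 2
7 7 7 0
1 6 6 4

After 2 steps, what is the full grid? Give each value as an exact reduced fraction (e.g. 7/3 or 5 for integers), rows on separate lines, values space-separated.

After step 1:
  20/3 27/4 23/4 3
  21/4 34/5 27/5 13/4
  14/3 5 23/4 10/3
After step 2:
  56/9 779/120 209/40 4
  1403/240 146/25 539/100 899/240
  179/36 1333/240 1169/240 37/9

Answer: 56/9 779/120 209/40 4
1403/240 146/25 539/100 899/240
179/36 1333/240 1169/240 37/9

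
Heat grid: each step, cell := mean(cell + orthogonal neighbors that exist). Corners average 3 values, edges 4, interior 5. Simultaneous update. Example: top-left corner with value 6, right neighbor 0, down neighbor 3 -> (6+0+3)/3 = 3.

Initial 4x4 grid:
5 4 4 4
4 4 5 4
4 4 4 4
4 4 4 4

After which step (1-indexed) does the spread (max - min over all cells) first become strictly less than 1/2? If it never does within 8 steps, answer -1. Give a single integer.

Step 1: max=13/3, min=4, spread=1/3
  -> spread < 1/2 first at step 1
Step 2: max=77/18, min=4, spread=5/18
Step 3: max=9167/2160, min=193/48, spread=241/1080
Step 4: max=273149/64800, min=48499/12000, spread=3517/20250
Step 5: max=8167079/1944000, min=292291/72000, spread=137611/972000
Step 6: max=48820573/11664000, min=586021/144000, spread=169109/1458000
Step 7: max=7306020827/1749600000, min=1321709843/324000000, spread=421969187/4374000000
Step 8: max=218689168889/52488000000, min=39725627243/9720000000, spread=5213477221/65610000000

Answer: 1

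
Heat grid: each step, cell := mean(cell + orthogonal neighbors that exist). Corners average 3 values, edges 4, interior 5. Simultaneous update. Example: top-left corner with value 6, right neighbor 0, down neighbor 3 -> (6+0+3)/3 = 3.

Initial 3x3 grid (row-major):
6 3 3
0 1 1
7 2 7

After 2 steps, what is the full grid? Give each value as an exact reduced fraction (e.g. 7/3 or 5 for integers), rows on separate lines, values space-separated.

Answer: 13/4 599/240 103/36
109/40 77/25 151/60
43/12 719/240 127/36

Derivation:
After step 1:
  3 13/4 7/3
  7/2 7/5 3
  3 17/4 10/3
After step 2:
  13/4 599/240 103/36
  109/40 77/25 151/60
  43/12 719/240 127/36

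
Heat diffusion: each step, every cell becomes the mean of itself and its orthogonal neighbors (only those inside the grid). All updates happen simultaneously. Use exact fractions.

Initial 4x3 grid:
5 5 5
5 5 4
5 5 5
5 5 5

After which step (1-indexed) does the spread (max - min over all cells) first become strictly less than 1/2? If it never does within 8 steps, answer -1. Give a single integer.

Answer: 1

Derivation:
Step 1: max=5, min=14/3, spread=1/3
  -> spread < 1/2 first at step 1
Step 2: max=5, min=569/120, spread=31/120
Step 3: max=5, min=5189/1080, spread=211/1080
Step 4: max=8953/1800, min=523103/108000, spread=14077/108000
Step 5: max=536317/108000, min=4719593/972000, spread=5363/48600
Step 6: max=297131/60000, min=142059191/29160000, spread=93859/1166400
Step 7: max=480663533/97200000, min=8537725519/1749600000, spread=4568723/69984000
Step 8: max=14398381111/2916000000, min=513099564371/104976000000, spread=8387449/167961600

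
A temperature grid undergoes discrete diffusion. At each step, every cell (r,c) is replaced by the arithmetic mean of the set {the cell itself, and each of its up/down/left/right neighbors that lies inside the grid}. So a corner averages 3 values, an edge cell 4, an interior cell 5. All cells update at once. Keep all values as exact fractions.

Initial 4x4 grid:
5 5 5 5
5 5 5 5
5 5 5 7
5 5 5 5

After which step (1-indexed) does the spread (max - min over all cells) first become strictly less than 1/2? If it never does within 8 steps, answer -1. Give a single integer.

Step 1: max=17/3, min=5, spread=2/3
Step 2: max=331/60, min=5, spread=31/60
Step 3: max=2911/540, min=5, spread=211/540
  -> spread < 1/2 first at step 3
Step 4: max=286843/54000, min=5, spread=16843/54000
Step 5: max=2568643/486000, min=22579/4500, spread=130111/486000
Step 6: max=76542367/14580000, min=1357159/270000, spread=3255781/14580000
Step 7: max=2287353691/437400000, min=1361107/270000, spread=82360351/437400000
Step 8: max=68361316891/13122000000, min=245506441/48600000, spread=2074577821/13122000000

Answer: 3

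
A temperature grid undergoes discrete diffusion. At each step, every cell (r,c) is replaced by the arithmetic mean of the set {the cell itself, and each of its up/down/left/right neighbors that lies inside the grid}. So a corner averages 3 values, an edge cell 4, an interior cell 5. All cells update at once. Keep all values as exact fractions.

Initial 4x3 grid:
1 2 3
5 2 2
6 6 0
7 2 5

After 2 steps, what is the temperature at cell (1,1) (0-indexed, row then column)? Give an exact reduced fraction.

Step 1: cell (1,1) = 17/5
Step 2: cell (1,1) = 277/100
Full grid after step 2:
  49/18 13/5 73/36
  467/120 277/100 161/60
  177/40 417/100 79/30
  16/3 233/60 127/36

Answer: 277/100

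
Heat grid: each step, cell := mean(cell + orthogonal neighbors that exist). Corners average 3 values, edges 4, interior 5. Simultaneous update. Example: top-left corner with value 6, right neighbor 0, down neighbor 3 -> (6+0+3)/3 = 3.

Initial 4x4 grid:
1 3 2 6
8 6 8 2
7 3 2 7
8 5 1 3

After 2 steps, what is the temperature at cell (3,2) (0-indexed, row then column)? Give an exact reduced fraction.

Answer: 223/60

Derivation:
Step 1: cell (3,2) = 11/4
Step 2: cell (3,2) = 223/60
Full grid after step 2:
  25/6 347/80 181/48 83/18
  27/5 227/50 243/50 199/48
  349/60 503/100 381/100 1027/240
  209/36 137/30 223/60 119/36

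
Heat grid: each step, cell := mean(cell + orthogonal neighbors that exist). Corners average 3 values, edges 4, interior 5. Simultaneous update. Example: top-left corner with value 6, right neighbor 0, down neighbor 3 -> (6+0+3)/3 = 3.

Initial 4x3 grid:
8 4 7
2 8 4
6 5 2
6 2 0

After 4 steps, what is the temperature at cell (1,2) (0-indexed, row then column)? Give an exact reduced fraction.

Answer: 20533/4500

Derivation:
Step 1: cell (1,2) = 21/4
Step 2: cell (1,2) = 22/5
Step 3: cell (1,2) = 1899/400
Step 4: cell (1,2) = 20533/4500
Full grid after step 4:
  700259/129600 4497301/864000 73901/14400
  1082209/216000 1778129/360000 20533/4500
  992209/216000 498193/120000 53099/13500
  531989/129600 1091917/288000 442339/129600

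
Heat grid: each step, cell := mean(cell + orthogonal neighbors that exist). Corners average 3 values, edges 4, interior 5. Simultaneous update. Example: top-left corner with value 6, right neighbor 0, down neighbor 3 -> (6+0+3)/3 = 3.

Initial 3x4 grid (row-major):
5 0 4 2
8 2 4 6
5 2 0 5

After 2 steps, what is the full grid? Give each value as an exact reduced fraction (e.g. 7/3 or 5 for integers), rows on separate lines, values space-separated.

After step 1:
  13/3 11/4 5/2 4
  5 16/5 16/5 17/4
  5 9/4 11/4 11/3
After step 2:
  145/36 767/240 249/80 43/12
  263/60 82/25 159/50 907/240
  49/12 33/10 89/30 32/9

Answer: 145/36 767/240 249/80 43/12
263/60 82/25 159/50 907/240
49/12 33/10 89/30 32/9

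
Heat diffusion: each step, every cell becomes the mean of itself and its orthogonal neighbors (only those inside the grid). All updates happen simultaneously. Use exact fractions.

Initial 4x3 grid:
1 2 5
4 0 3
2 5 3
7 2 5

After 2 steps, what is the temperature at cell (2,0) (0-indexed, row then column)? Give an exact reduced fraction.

Step 1: cell (2,0) = 9/2
Step 2: cell (2,0) = 739/240
Full grid after step 2:
  73/36 157/60 97/36
  683/240 117/50 773/240
  739/240 369/100 749/240
  155/36 283/80 145/36

Answer: 739/240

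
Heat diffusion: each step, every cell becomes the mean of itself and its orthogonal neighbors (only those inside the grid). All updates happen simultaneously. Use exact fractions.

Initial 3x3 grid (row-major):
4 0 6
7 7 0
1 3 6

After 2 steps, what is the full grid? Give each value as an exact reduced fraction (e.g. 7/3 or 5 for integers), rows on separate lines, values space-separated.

Answer: 38/9 799/240 11/3
929/240 107/25 263/80
38/9 859/240 4

Derivation:
After step 1:
  11/3 17/4 2
  19/4 17/5 19/4
  11/3 17/4 3
After step 2:
  38/9 799/240 11/3
  929/240 107/25 263/80
  38/9 859/240 4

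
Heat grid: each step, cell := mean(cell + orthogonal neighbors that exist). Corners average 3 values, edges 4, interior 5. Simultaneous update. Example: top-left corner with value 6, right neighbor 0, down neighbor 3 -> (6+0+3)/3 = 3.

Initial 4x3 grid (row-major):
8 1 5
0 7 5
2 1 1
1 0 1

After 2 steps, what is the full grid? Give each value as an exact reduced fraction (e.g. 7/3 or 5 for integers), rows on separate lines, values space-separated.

Answer: 25/6 883/240 161/36
221/80 19/5 389/120
169/80 7/4 281/120
11/12 277/240 41/36

Derivation:
After step 1:
  3 21/4 11/3
  17/4 14/5 9/2
  1 11/5 2
  1 3/4 2/3
After step 2:
  25/6 883/240 161/36
  221/80 19/5 389/120
  169/80 7/4 281/120
  11/12 277/240 41/36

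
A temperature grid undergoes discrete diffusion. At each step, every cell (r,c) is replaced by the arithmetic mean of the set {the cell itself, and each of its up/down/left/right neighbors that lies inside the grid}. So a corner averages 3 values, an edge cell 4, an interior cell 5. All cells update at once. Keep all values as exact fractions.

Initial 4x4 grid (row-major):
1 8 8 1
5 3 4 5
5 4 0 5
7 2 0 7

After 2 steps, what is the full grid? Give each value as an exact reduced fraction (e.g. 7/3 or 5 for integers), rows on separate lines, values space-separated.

Answer: 79/18 1183/240 227/48 41/9
1093/240 201/50 102/25 25/6
973/240 187/50 159/50 73/20
79/18 389/120 121/40 7/2

Derivation:
After step 1:
  14/3 5 21/4 14/3
  7/2 24/5 4 15/4
  21/4 14/5 13/5 17/4
  14/3 13/4 9/4 4
After step 2:
  79/18 1183/240 227/48 41/9
  1093/240 201/50 102/25 25/6
  973/240 187/50 159/50 73/20
  79/18 389/120 121/40 7/2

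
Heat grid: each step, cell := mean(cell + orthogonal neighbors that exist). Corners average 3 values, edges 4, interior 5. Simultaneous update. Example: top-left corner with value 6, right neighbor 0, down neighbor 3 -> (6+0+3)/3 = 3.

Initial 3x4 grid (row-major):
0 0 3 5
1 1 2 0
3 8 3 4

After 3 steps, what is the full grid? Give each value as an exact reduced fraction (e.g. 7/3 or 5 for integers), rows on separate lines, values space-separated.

Answer: 3179/2160 2903/1800 2009/900 5053/2160
28429/14400 14321/6000 4877/2000 4351/1600
2063/720 1751/600 2809/900 6143/2160

Derivation:
After step 1:
  1/3 1 5/2 8/3
  5/4 12/5 9/5 11/4
  4 15/4 17/4 7/3
After step 2:
  31/36 187/120 239/120 95/36
  479/240 51/25 137/50 191/80
  3 18/5 91/30 28/9
After step 3:
  3179/2160 2903/1800 2009/900 5053/2160
  28429/14400 14321/6000 4877/2000 4351/1600
  2063/720 1751/600 2809/900 6143/2160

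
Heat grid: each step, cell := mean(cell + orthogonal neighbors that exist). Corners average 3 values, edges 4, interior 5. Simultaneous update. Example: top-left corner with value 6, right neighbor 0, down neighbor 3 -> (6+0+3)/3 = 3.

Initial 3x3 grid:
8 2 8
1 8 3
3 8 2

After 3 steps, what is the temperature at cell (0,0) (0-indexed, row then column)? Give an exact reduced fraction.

Step 1: cell (0,0) = 11/3
Step 2: cell (0,0) = 91/18
Step 3: cell (0,0) = 5057/1080
Full grid after step 3:
  5057/1080 12253/2400 10559/2160
  17417/3600 1751/375 72593/14400
  1081/240 70093/14400 5047/1080

Answer: 5057/1080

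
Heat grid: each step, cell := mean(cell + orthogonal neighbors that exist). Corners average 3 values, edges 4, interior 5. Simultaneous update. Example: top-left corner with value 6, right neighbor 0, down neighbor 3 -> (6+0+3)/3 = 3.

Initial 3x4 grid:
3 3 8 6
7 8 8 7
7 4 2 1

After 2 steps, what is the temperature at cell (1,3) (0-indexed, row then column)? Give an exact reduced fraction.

Step 1: cell (1,3) = 11/2
Step 2: cell (1,3) = 673/120
Full grid after step 2:
  193/36 265/48 507/80 25/4
  271/48 148/25 281/50 673/120
  35/6 21/4 71/15 151/36

Answer: 673/120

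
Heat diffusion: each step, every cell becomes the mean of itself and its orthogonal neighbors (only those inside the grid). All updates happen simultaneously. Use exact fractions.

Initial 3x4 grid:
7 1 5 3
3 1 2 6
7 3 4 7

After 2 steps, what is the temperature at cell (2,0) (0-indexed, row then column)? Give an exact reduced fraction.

Answer: 151/36

Derivation:
Step 1: cell (2,0) = 13/3
Step 2: cell (2,0) = 151/36
Full grid after step 2:
  35/9 143/48 871/240 143/36
  29/8 347/100 337/100 553/120
  151/36 169/48 1021/240 85/18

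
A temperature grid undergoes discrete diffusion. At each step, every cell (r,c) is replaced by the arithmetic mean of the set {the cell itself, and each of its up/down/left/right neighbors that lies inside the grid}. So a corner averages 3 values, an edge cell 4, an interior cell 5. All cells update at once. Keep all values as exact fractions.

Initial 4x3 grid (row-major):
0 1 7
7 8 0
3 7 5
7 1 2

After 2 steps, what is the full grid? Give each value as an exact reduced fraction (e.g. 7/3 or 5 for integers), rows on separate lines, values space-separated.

After step 1:
  8/3 4 8/3
  9/2 23/5 5
  6 24/5 7/2
  11/3 17/4 8/3
After step 2:
  67/18 209/60 35/9
  533/120 229/50 473/120
  569/120 463/100 479/120
  167/36 923/240 125/36

Answer: 67/18 209/60 35/9
533/120 229/50 473/120
569/120 463/100 479/120
167/36 923/240 125/36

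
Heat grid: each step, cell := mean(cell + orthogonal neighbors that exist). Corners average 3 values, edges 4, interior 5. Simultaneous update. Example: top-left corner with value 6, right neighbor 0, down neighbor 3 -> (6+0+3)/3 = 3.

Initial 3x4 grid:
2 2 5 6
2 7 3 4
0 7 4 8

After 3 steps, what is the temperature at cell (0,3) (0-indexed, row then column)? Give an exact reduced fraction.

Answer: 3407/720

Derivation:
Step 1: cell (0,3) = 5
Step 2: cell (0,3) = 19/4
Step 3: cell (0,3) = 3407/720
Full grid after step 3:
  2269/720 4463/1200 1741/400 3407/720
  15997/4800 7823/2000 27779/6000 71521/14400
  2569/720 1671/400 17419/3600 11081/2160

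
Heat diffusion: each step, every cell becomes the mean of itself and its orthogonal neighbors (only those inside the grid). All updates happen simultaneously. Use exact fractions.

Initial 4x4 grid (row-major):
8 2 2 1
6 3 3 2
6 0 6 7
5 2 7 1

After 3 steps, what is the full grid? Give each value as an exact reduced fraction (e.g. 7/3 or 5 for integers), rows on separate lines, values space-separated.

After step 1:
  16/3 15/4 2 5/3
  23/4 14/5 16/5 13/4
  17/4 17/5 23/5 4
  13/3 7/2 4 5
After step 2:
  89/18 833/240 637/240 83/36
  68/15 189/50 317/100 727/240
  133/30 371/100 96/25 337/80
  145/36 457/120 171/40 13/3
After step 3:
  9323/2160 26729/7200 20881/7200 719/270
  7961/1800 22397/6000 2471/750 22891/7200
  7517/1800 11743/3000 7683/2000 3083/800
  4417/1080 14239/3600 4877/1200 3077/720

Answer: 9323/2160 26729/7200 20881/7200 719/270
7961/1800 22397/6000 2471/750 22891/7200
7517/1800 11743/3000 7683/2000 3083/800
4417/1080 14239/3600 4877/1200 3077/720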